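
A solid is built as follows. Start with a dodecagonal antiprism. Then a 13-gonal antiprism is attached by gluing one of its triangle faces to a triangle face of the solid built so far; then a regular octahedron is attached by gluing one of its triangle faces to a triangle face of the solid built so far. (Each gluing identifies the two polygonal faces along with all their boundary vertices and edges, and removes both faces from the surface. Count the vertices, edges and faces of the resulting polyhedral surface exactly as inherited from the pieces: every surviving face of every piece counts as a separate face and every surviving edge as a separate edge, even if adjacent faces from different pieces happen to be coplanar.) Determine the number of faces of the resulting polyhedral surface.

58

A dodecagonal antiprism: V=24, E=48, F=26.
Attach a 13-gonal antiprism (V=26, E=52, F=28) along a 3-gon: merge 3 vertices and 3 edges, delete both glued faces → V=47, E=97, F=52.
Attach a regular octahedron (V=6, E=12, F=8) along a 3-gon: merge 3 vertices and 3 edges, delete both glued faces → V=50, E=106, F=58.
Check: V − E + F = 50 − 106 + 58 = 2.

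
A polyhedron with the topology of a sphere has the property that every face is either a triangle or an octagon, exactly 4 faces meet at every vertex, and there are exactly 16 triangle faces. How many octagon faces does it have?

Let x be the number of octagons; then F = 16 + x.
Edge–face incidences: 2E = 3·16 + 8·x = 48 + 8x.
Every vertex has degree 4, so 4V = 2E.
Euler: V − E + F = 2 ⇒ (2E)/4 − E + (16 + x) = 2.
Multiply by 8: 2·(2E) − 4·(2E) + 8·(16 + x) = 16, i.e. 128 + 8x − 2·(48 + 8x) = 16.
Collecting terms: −8x + 32 = 16, so −8x = −16, so x = 2.
Then 2E = 48 + 8·2 = 64, so E = 32, V = 2E/4 = 16, F = 16 + 2 = 18.

2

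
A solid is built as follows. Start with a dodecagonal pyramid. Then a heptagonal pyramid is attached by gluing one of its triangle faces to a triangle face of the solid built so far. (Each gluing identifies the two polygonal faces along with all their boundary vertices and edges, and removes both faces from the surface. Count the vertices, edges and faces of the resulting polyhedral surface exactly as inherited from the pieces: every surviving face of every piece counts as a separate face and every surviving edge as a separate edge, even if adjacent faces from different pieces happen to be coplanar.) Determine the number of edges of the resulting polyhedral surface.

A dodecagonal pyramid: V=13, E=24, F=13.
Attach a heptagonal pyramid (V=8, E=14, F=8) along a 3-gon: merge 3 vertices and 3 edges, delete both glued faces → V=18, E=35, F=19.
Check: V − E + F = 18 − 35 + 19 = 2.

35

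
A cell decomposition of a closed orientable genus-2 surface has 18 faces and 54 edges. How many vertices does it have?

34

For a closed orientable surface of genus 2, χ = 2 − 2·2 = -2.
V = -2 + E − F = -2 + 54 − 18 = 34.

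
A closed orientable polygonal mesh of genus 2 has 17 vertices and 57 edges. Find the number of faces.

For a closed orientable surface of genus 2, χ = 2 − 2·2 = -2.
F = -2 − V + E = -2 − 17 + 57 = 38.

38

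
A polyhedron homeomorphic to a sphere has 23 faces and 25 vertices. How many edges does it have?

46

Here V − E + F = 2.
E = V + F − (2) = 25 + 23 − (2) = 46.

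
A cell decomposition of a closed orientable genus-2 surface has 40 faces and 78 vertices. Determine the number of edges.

120

For a closed orientable surface of genus 2, χ = 2 − 2·2 = -2.
E = V + F − (-2) = 78 + 40 − (-2) = 120.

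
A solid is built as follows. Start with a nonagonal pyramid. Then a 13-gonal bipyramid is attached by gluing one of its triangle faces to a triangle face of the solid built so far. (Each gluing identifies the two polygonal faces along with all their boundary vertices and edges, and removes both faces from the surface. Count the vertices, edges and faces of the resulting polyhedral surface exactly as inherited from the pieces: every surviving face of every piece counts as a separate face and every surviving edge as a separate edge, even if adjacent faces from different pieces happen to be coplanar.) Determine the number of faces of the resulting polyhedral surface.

A nonagonal pyramid: V=10, E=18, F=10.
Attach a 13-gonal bipyramid (V=15, E=39, F=26) along a 3-gon: merge 3 vertices and 3 edges, delete both glued faces → V=22, E=54, F=34.
Check: V − E + F = 22 − 54 + 34 = 2.

34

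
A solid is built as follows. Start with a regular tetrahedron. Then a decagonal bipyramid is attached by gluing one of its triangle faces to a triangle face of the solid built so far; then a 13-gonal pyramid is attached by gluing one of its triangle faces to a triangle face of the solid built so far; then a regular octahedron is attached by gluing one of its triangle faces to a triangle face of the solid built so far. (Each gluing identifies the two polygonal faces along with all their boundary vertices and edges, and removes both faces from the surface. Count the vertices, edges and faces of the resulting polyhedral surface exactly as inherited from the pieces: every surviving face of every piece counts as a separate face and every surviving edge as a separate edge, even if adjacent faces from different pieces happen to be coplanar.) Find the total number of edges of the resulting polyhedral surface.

A regular tetrahedron: V=4, E=6, F=4.
Attach a decagonal bipyramid (V=12, E=30, F=20) along a 3-gon: merge 3 vertices and 3 edges, delete both glued faces → V=13, E=33, F=22.
Attach a 13-gonal pyramid (V=14, E=26, F=14) along a 3-gon: merge 3 vertices and 3 edges, delete both glued faces → V=24, E=56, F=34.
Attach a regular octahedron (V=6, E=12, F=8) along a 3-gon: merge 3 vertices and 3 edges, delete both glued faces → V=27, E=65, F=40.
Check: V − E + F = 27 − 65 + 40 = 2.

65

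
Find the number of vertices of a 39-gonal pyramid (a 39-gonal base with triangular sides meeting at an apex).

A pyramid on an n-gon base has one n-gon and n triangles: V = 39 + 1 = 40, E = 2·39 = 78, F = 39 + 1 = 40.

40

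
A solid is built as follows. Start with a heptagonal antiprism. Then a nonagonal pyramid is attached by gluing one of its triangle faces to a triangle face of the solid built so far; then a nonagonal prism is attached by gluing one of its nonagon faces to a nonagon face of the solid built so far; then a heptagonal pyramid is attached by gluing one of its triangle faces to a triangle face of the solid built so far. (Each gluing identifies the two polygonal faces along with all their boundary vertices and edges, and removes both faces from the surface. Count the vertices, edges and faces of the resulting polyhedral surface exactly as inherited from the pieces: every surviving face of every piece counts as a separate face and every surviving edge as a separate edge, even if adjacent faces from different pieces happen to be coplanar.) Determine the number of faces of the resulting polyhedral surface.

A heptagonal antiprism: V=14, E=28, F=16.
Attach a nonagonal pyramid (V=10, E=18, F=10) along a 3-gon: merge 3 vertices and 3 edges, delete both glued faces → V=21, E=43, F=24.
Attach a nonagonal prism (V=18, E=27, F=11) along a 9-gon: merge 9 vertices and 9 edges, delete both glued faces → V=30, E=61, F=33.
Attach a heptagonal pyramid (V=8, E=14, F=8) along a 3-gon: merge 3 vertices and 3 edges, delete both glued faces → V=35, E=72, F=39.
Check: V − E + F = 35 − 72 + 39 = 2.

39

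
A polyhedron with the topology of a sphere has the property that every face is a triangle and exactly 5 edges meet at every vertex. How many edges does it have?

30

Each face has 3 edges and each edge borders two faces, so 2E = 3F.
Each vertex has degree 5, so 5V = 2E and hence V = 3F/5.
Euler: V − E + F = 2 ⇒ (3F/5) − (3F/2) + F = 2.
Multiply by 10: (6 − 15 + 10)F = 20, i.e. 1F = 20.
So F = 20, E = 3·20/2 = 30, V = 3·20/5 = 12.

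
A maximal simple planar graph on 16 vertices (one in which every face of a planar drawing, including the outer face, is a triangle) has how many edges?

42

In a plane triangulation 3F = 2E and V − E + F = 2, so E = 3V − 6 = 3·16 − 6 = 42.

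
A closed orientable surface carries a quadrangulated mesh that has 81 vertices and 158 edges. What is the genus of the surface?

Every face is a square and each edge borders two faces, so 4F = 2·158, giving F = 79.
χ = V − E + F = 81 − 158 + 79 = 2.
For a closed orientable surface χ = 2 − 2g, so g = (2 − (2))/2 = 0.

0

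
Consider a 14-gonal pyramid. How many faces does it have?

15

A pyramid on an n-gon base has one n-gon and n triangles: V = 14 + 1 = 15, E = 2·14 = 28, F = 14 + 1 = 15.
Check: V − E + F = 15 − 28 + 15 = 2.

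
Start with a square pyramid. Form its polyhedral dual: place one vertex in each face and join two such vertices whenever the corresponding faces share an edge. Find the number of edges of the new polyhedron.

The base solid has V = 5, E = 8, F = 5.
The dual swaps V and F and preserves E: V′ = F = 5, E′ = E = 8, F′ = V = 5.

8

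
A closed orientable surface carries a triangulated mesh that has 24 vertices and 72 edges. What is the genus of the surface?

1

Every face is a triangle and each edge borders two faces, so 3F = 2·72, giving F = 48.
χ = V − E + F = 24 − 72 + 48 = 0.
For a closed orientable surface χ = 2 − 2g, so g = (2 − (0))/2 = 1.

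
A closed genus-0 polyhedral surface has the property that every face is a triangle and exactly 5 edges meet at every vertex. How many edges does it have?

30

Each face has 3 edges and each edge borders two faces, so 2E = 3F.
Each vertex has degree 5, so 5V = 2E and hence V = 3F/5.
Euler: V − E + F = 2 ⇒ (3F/5) − (3F/2) + F = 2.
Multiply by 10: (6 − 15 + 10)F = 20, i.e. 1F = 20.
So F = 20, E = 3·20/2 = 30, V = 3·20/5 = 12.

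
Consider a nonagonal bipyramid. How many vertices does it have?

11

A bipyramid over an n-gon has 2n triangular faces and n + 2 vertices: V = 9 + 2 = 11, E = 3·9 = 27, F = 2·9 = 18.
Check: V − E + F = 11 − 27 + 18 = 2.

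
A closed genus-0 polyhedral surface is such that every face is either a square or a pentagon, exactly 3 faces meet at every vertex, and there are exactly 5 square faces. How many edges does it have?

Let x be the number of pentagons; then F = 5 + x.
Edge–face incidences: 2E = 4·5 + 5·x = 20 + 5x.
Every vertex has degree 3, so 3V = 2E.
Euler: V − E + F = 2 ⇒ (2E)/3 − E + (5 + x) = 2.
Multiply by 6: 2·(2E) − 3·(2E) + 6·(5 + x) = 12, i.e. 30 + 6x − (20 + 5x) = 12.
Collecting terms: x + 10 = 12, so x = 2.
Then 2E = 20 + 5·2 = 30, so E = 15, V = 2E/3 = 10, F = 5 + 2 = 7.

15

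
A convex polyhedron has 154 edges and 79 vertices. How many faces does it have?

77

Here V − E + F = 2.
F = 2 − V + E = 2 − 79 + 154 = 77.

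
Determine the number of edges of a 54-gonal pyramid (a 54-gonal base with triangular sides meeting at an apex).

108

A pyramid on an n-gon base has one n-gon and n triangles: V = 54 + 1 = 55, E = 2·54 = 108, F = 54 + 1 = 55.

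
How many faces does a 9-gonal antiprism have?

An antiprism on an n-gon has two n-gon caps and 2n triangles: V = 2·9 = 18, E = 4·9 = 36, F = 2·9 + 2 = 20.

20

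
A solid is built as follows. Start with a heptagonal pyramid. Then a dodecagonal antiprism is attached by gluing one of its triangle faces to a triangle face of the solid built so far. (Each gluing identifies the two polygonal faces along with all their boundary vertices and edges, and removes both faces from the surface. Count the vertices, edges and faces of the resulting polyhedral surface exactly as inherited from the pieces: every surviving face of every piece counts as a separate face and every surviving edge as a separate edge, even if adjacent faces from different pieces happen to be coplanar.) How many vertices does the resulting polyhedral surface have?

29

A heptagonal pyramid: V=8, E=14, F=8.
Attach a dodecagonal antiprism (V=24, E=48, F=26) along a 3-gon: merge 3 vertices and 3 edges, delete both glued faces → V=29, E=59, F=32.
Check: V − E + F = 29 − 59 + 32 = 2.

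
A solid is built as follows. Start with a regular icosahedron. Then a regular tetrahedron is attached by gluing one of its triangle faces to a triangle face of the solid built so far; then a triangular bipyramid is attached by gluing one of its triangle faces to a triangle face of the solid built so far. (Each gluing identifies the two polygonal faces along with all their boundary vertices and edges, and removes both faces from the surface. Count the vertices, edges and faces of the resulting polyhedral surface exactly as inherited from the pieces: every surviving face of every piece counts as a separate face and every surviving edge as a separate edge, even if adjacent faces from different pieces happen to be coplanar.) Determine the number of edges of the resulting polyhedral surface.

A regular icosahedron: V=12, E=30, F=20.
Attach a regular tetrahedron (V=4, E=6, F=4) along a 3-gon: merge 3 vertices and 3 edges, delete both glued faces → V=13, E=33, F=22.
Attach a triangular bipyramid (V=5, E=9, F=6) along a 3-gon: merge 3 vertices and 3 edges, delete both glued faces → V=15, E=39, F=26.
Check: V − E + F = 15 − 39 + 26 = 2.

39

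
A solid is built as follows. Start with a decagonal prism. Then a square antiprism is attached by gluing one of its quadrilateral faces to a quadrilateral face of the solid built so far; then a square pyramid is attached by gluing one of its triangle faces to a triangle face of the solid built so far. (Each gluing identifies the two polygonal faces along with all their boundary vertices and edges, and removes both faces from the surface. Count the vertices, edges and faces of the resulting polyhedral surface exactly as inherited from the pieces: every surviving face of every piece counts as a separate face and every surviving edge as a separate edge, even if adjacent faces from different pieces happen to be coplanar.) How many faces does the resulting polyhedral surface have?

23

A decagonal prism: V=20, E=30, F=12.
Attach a square antiprism (V=8, E=16, F=10) along a 4-gon: merge 4 vertices and 4 edges, delete both glued faces → V=24, E=42, F=20.
Attach a square pyramid (V=5, E=8, F=5) along a 3-gon: merge 3 vertices and 3 edges, delete both glued faces → V=26, E=47, F=23.
Check: V − E + F = 26 − 47 + 23 = 2.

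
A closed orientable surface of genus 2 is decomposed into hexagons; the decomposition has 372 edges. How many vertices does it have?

246

χ = 2 − 2·2 = -2, and every face is a hexagon so 6F = 2E.
F = 2E/6 = 124. Then V = -2 + E − F = -2 + 372 − 124 = 246.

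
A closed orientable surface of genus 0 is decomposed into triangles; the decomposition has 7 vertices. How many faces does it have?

χ = 2 − 2·0 = 2, and every face is a triangle so 3F = 2E.
V − E + F = 2 with E = 3F/2 gives 7 − (3/2 − 1)·F = 2, so F = 10 and E = 15.

10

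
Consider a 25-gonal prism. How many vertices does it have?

50

A prism on an n-gon has two n-gon bases and n rectangular sides: V = 2·25 = 50, E = 3·25 = 75, F = 25 + 2 = 27.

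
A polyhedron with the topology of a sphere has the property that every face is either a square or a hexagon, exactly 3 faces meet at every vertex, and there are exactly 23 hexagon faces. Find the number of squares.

Let x be the number of squares; then F = 23 + x.
Edge–face incidences: 2E = 6·23 + 4·x = 138 + 4x.
Every vertex has degree 3, so 3V = 2E.
Euler: V − E + F = 2 ⇒ (2E)/3 − E + (23 + x) = 2.
Multiply by 6: 2·(2E) − 3·(2E) + 6·(23 + x) = 12, i.e. 138 + 6x − (138 + 4x) = 12.
Collecting terms: 2x = 12, so x = 6.
Then 2E = 138 + 4·6 = 162, so E = 81, V = 2E/3 = 54, F = 23 + 6 = 29.

6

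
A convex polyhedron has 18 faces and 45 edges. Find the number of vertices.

Here V − E + F = 2.
V = 2 + E − F = 2 + 45 − 18 = 29.

29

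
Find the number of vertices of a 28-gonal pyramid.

A pyramid on an n-gon base has one n-gon and n triangles: V = 28 + 1 = 29, E = 2·28 = 56, F = 28 + 1 = 29.

29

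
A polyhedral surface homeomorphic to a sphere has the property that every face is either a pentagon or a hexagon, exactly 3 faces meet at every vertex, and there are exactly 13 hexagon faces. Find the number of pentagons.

12

Let x be the number of pentagons; then F = 13 + x.
Edge–face incidences: 2E = 6·13 + 5·x = 78 + 5x.
Every vertex has degree 3, so 3V = 2E.
Euler: V − E + F = 2 ⇒ (2E)/3 − E + (13 + x) = 2.
Multiply by 6: 2·(2E) − 3·(2E) + 6·(13 + x) = 12, i.e. 78 + 6x − (78 + 5x) = 12.
Collecting terms: x = 12.
Then 2E = 78 + 5·12 = 138, so E = 69, V = 2E/3 = 46, F = 13 + 12 = 25.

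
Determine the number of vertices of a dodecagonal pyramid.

A pyramid on an n-gon base has one n-gon and n triangles: V = 12 + 1 = 13, E = 2·12 = 24, F = 12 + 1 = 13.

13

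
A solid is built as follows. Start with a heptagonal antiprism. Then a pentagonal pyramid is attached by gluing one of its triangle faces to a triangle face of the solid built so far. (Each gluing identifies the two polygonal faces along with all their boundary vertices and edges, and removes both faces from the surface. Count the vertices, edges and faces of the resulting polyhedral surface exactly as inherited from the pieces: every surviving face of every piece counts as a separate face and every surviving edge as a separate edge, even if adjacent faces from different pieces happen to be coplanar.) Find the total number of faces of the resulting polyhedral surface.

A heptagonal antiprism: V=14, E=28, F=16.
Attach a pentagonal pyramid (V=6, E=10, F=6) along a 3-gon: merge 3 vertices and 3 edges, delete both glued faces → V=17, E=35, F=20.
Check: V − E + F = 17 − 35 + 20 = 2.

20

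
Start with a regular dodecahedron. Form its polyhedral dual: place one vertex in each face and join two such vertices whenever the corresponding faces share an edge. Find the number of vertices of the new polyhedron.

12

The base solid has V = 20, E = 30, F = 12.
The dual swaps V and F and preserves E: V′ = F = 12, E′ = E = 30, F′ = V = 20.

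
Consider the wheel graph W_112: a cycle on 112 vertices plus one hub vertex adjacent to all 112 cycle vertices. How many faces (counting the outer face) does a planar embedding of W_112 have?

113

W_112 has V = 112 + 1 = 113 vertices and E = 2·112 = 224 edges.
By Euler's formula F = 2 − V + E = 2 − 113 + 224 = 113.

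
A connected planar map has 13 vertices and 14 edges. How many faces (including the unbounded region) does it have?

Euler's formula for a connected plane graph: V − E + F = 2, so F = 2 − 13 + 14 = 3.

3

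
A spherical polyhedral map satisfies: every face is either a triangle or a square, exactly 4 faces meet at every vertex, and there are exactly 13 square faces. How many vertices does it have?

19

Let x be the number of triangles; then F = 13 + x.
Edge–face incidences: 2E = 4·13 + 3·x = 52 + 3x.
Every vertex has degree 4, so 4V = 2E.
Euler: V − E + F = 2 ⇒ (2E)/4 − E + (13 + x) = 2.
Multiply by 8: 2·(2E) − 4·(2E) + 8·(13 + x) = 16, i.e. 104 + 8x − 2·(52 + 3x) = 16.
Collecting terms: 2x = 16, so x = 8.
Then 2E = 52 + 3·8 = 76, so E = 38, V = 2E/4 = 19, F = 13 + 8 = 21.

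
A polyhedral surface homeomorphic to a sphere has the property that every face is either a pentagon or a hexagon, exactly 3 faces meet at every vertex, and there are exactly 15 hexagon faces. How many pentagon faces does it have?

12

Let x be the number of pentagons; then F = 15 + x.
Edge–face incidences: 2E = 6·15 + 5·x = 90 + 5x.
Every vertex has degree 3, so 3V = 2E.
Euler: V − E + F = 2 ⇒ (2E)/3 − E + (15 + x) = 2.
Multiply by 6: 2·(2E) − 3·(2E) + 6·(15 + x) = 12, i.e. 90 + 6x − (90 + 5x) = 12.
Collecting terms: x = 12.
Then 2E = 90 + 5·12 = 150, so E = 75, V = 2E/3 = 50, F = 15 + 12 = 27.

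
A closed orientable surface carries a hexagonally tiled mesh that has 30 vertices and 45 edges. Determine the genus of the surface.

1

Every face is a hexagon and each edge borders two faces, so 6F = 2·45, giving F = 15.
χ = V − E + F = 30 − 45 + 15 = 0.
For a closed orientable surface χ = 2 − 2g, so g = (2 − (0))/2 = 1.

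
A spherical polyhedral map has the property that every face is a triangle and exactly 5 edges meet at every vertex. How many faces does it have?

Each face has 3 edges and each edge borders two faces, so 2E = 3F.
Each vertex has degree 5, so 5V = 2E and hence V = 3F/5.
Euler: V − E + F = 2 ⇒ (3F/5) − (3F/2) + F = 2.
Multiply by 10: (6 − 15 + 10)F = 20, i.e. 1F = 20.
So F = 20, E = 3·20/2 = 30, V = 3·20/5 = 12.

20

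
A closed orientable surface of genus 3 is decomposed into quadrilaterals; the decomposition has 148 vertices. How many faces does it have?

152

χ = 2 − 2·3 = -4, and every face is a square so 4F = 2E.
V − E + F = -4 with E = 4F/2 gives 148 − (4/2 − 1)·F = -4, so F = 152 and E = 304.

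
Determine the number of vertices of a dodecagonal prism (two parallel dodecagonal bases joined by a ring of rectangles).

24

A prism on an n-gon has two n-gon bases and n rectangular sides: V = 2·12 = 24, E = 3·12 = 36, F = 12 + 2 = 14.
Check: V − E + F = 24 − 36 + 14 = 2.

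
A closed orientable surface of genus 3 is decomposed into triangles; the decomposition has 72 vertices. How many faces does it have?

χ = 2 − 2·3 = -4, and every face is a triangle so 3F = 2E.
V − E + F = -4 with E = 3F/2 gives 72 − (3/2 − 1)·F = -4, so F = 152 and E = 228.

152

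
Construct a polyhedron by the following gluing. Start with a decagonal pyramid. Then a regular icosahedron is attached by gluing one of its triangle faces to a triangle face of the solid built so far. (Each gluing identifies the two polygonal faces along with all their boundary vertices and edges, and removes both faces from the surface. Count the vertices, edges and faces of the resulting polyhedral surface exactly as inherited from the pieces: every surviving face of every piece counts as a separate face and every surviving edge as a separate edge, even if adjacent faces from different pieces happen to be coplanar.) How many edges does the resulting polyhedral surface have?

A decagonal pyramid: V=11, E=20, F=11.
Attach a regular icosahedron (V=12, E=30, F=20) along a 3-gon: merge 3 vertices and 3 edges, delete both glued faces → V=20, E=47, F=29.
Check: V − E + F = 20 − 47 + 29 = 2.

47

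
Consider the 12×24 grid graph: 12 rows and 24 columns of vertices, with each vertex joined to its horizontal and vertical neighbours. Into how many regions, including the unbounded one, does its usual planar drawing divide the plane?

254

The grid has V = 12·24 = 288 vertices and E = 12·23 + 24·11 = 540 edges.
F = 2 − V + E = 2 − 288 + 540 = 254.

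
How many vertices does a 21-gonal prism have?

42

A prism on an n-gon has two n-gon bases and n rectangular sides: V = 2·21 = 42, E = 3·21 = 63, F = 21 + 2 = 23.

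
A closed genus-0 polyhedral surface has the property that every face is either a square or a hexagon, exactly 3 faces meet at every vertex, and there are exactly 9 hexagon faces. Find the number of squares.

6

Let x be the number of squares; then F = 9 + x.
Edge–face incidences: 2E = 6·9 + 4·x = 54 + 4x.
Every vertex has degree 3, so 3V = 2E.
Euler: V − E + F = 2 ⇒ (2E)/3 − E + (9 + x) = 2.
Multiply by 6: 2·(2E) − 3·(2E) + 6·(9 + x) = 12, i.e. 54 + 6x − (54 + 4x) = 12.
Collecting terms: 2x = 12, so x = 6.
Then 2E = 54 + 4·6 = 78, so E = 39, V = 2E/3 = 26, F = 9 + 6 = 15.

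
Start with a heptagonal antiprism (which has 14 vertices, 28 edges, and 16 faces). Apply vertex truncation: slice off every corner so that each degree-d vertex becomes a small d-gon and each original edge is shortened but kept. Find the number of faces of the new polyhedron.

Truncation replaces each original edge-end by a new vertex, so V′ = 2E = 56.
Each original edge survives, and each old vertex of degree d contributes d new edges; summing degrees gives Σd = 2E, so E′ = E + 2E = 3E = 84.
Each original face survives and each original vertex becomes one new face: F′ = F + V = 30.

30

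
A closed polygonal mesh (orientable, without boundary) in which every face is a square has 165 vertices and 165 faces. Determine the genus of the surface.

Every face is a square, so 2E = 4·165 = 660, giving E = 330.
χ = V − E + F = 165 − 330 + 165 = 0.
For a closed orientable surface χ = 2 − 2g, so g = (2 − (0))/2 = 1.

1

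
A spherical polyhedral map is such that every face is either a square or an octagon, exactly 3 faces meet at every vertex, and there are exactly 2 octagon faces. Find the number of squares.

Let x be the number of squares; then F = 2 + x.
Edge–face incidences: 2E = 8·2 + 4·x = 16 + 4x.
Every vertex has degree 3, so 3V = 2E.
Euler: V − E + F = 2 ⇒ (2E)/3 − E + (2 + x) = 2.
Multiply by 6: 2·(2E) − 3·(2E) + 6·(2 + x) = 12, i.e. 12 + 6x − (16 + 4x) = 12.
Collecting terms: 2x − 4 = 12, so 2x = 16, so x = 8.
Then 2E = 16 + 4·8 = 48, so E = 24, V = 2E/3 = 16, F = 2 + 8 = 10.

8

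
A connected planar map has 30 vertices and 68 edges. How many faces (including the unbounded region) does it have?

40

Euler's formula for a connected plane graph: V − E + F = 2, so F = 2 − 30 + 68 = 40.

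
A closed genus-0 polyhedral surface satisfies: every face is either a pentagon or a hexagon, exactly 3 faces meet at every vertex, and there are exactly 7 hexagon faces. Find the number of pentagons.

12

Let x be the number of pentagons; then F = 7 + x.
Edge–face incidences: 2E = 6·7 + 5·x = 42 + 5x.
Every vertex has degree 3, so 3V = 2E.
Euler: V − E + F = 2 ⇒ (2E)/3 − E + (7 + x) = 2.
Multiply by 6: 2·(2E) − 3·(2E) + 6·(7 + x) = 12, i.e. 42 + 6x − (42 + 5x) = 12.
Collecting terms: x = 12.
Then 2E = 42 + 5·12 = 102, so E = 51, V = 2E/3 = 34, F = 7 + 12 = 19.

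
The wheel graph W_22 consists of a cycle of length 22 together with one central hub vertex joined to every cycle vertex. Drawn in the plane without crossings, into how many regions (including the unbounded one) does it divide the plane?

W_22 has V = 22 + 1 = 23 vertices and E = 2·22 = 44 edges.
By Euler's formula F = 2 − V + E = 2 − 23 + 44 = 23.

23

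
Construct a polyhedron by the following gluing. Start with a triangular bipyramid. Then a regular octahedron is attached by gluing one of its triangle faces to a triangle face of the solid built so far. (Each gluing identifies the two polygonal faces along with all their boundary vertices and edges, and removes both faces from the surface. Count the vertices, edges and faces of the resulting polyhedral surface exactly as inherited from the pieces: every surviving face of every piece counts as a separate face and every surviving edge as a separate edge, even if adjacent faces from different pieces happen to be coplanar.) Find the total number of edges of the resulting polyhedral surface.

18

A triangular bipyramid: V=5, E=9, F=6.
Attach a regular octahedron (V=6, E=12, F=8) along a 3-gon: merge 3 vertices and 3 edges, delete both glued faces → V=8, E=18, F=12.
Check: V − E + F = 8 − 18 + 12 = 2.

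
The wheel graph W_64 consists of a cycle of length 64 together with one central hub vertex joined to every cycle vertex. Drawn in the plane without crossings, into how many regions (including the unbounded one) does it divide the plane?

65

W_64 has V = 64 + 1 = 65 vertices and E = 2·64 = 128 edges.
By Euler's formula F = 2 − V + E = 2 − 65 + 128 = 65.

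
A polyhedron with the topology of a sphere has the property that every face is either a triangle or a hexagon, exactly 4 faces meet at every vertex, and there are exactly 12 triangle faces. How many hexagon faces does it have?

Let x be the number of hexagons; then F = 12 + x.
Edge–face incidences: 2E = 3·12 + 6·x = 36 + 6x.
Every vertex has degree 4, so 4V = 2E.
Euler: V − E + F = 2 ⇒ (2E)/4 − E + (12 + x) = 2.
Multiply by 8: 2·(2E) − 4·(2E) + 8·(12 + x) = 16, i.e. 96 + 8x − 2·(36 + 6x) = 16.
Collecting terms: −4x + 24 = 16, so −4x = −8, so x = 2.
Then 2E = 36 + 6·2 = 48, so E = 24, V = 2E/4 = 12, F = 12 + 2 = 14.

2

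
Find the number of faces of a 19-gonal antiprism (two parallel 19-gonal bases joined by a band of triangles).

40

An antiprism on an n-gon has two n-gon caps and 2n triangles: V = 2·19 = 38, E = 4·19 = 76, F = 2·19 + 2 = 40.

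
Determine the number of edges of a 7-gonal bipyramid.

A bipyramid over an n-gon has 2n triangular faces and n + 2 vertices: V = 7 + 2 = 9, E = 3·7 = 21, F = 2·7 = 14.
Check: V − E + F = 9 − 21 + 14 = 2.

21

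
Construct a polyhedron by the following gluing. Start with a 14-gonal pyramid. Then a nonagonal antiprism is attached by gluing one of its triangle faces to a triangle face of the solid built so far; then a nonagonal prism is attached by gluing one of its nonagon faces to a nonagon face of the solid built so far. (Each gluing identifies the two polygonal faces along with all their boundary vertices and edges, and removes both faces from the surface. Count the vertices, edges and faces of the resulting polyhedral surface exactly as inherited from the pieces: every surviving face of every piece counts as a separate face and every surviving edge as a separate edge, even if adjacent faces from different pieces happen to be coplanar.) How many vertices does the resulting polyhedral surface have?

39

A 14-gonal pyramid: V=15, E=28, F=15.
Attach a nonagonal antiprism (V=18, E=36, F=20) along a 3-gon: merge 3 vertices and 3 edges, delete both glued faces → V=30, E=61, F=33.
Attach a nonagonal prism (V=18, E=27, F=11) along a 9-gon: merge 9 vertices and 9 edges, delete both glued faces → V=39, E=79, F=42.
Check: V − E + F = 39 − 79 + 42 = 2.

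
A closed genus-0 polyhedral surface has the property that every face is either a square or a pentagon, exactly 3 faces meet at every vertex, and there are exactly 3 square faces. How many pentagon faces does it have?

Let x be the number of pentagons; then F = 3 + x.
Edge–face incidences: 2E = 4·3 + 5·x = 12 + 5x.
Every vertex has degree 3, so 3V = 2E.
Euler: V − E + F = 2 ⇒ (2E)/3 − E + (3 + x) = 2.
Multiply by 6: 2·(2E) − 3·(2E) + 6·(3 + x) = 12, i.e. 18 + 6x − (12 + 5x) = 12.
Collecting terms: x + 6 = 12, so x = 6.
Then 2E = 12 + 5·6 = 42, so E = 21, V = 2E/3 = 14, F = 3 + 6 = 9.

6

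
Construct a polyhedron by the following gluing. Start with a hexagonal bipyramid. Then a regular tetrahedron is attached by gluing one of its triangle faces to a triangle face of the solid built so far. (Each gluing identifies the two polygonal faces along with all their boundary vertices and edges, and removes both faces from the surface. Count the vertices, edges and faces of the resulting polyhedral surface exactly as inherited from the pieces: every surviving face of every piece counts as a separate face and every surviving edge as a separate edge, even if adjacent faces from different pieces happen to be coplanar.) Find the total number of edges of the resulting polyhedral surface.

A hexagonal bipyramid: V=8, E=18, F=12.
Attach a regular tetrahedron (V=4, E=6, F=4) along a 3-gon: merge 3 vertices and 3 edges, delete both glued faces → V=9, E=21, F=14.
Check: V − E + F = 9 − 21 + 14 = 2.

21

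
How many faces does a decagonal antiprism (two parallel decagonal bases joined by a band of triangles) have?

An antiprism on an n-gon has two n-gon caps and 2n triangles: V = 2·10 = 20, E = 4·10 = 40, F = 2·10 + 2 = 22.

22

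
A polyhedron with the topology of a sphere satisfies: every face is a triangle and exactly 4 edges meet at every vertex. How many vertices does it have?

6

Each face has 3 edges and each edge borders two faces, so 2E = 3F.
Each vertex has degree 4, so 4V = 2E and hence V = 3F/4.
Euler: V − E + F = 2 ⇒ (3F/4) − (3F/2) + F = 2.
Multiply by 8: (6 − 12 + 8)F = 16, i.e. 2F = 16.
So F = 8, E = 3·8/2 = 12, V = 3·8/4 = 6.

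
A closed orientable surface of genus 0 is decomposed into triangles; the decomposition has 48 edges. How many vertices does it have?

χ = 2 − 2·0 = 2, and every face is a triangle so 3F = 2E.
F = 2E/3 = 32. Then V = 2 + E − F = 2 + 48 − 32 = 18.

18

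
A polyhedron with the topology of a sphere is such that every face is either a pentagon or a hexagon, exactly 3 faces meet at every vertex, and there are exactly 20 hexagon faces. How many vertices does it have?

Let x be the number of pentagons; then F = 20 + x.
Edge–face incidences: 2E = 6·20 + 5·x = 120 + 5x.
Every vertex has degree 3, so 3V = 2E.
Euler: V − E + F = 2 ⇒ (2E)/3 − E + (20 + x) = 2.
Multiply by 6: 2·(2E) − 3·(2E) + 6·(20 + x) = 12, i.e. 120 + 6x − (120 + 5x) = 12.
Collecting terms: x = 12.
Then 2E = 120 + 5·12 = 180, so E = 90, V = 2E/3 = 60, F = 20 + 12 = 32.

60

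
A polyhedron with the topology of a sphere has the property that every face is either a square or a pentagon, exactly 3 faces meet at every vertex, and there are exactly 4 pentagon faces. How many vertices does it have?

Let x be the number of squares; then F = 4 + x.
Edge–face incidences: 2E = 5·4 + 4·x = 20 + 4x.
Every vertex has degree 3, so 3V = 2E.
Euler: V − E + F = 2 ⇒ (2E)/3 − E + (4 + x) = 2.
Multiply by 6: 2·(2E) − 3·(2E) + 6·(4 + x) = 12, i.e. 24 + 6x − (20 + 4x) = 12.
Collecting terms: 2x + 4 = 12, so 2x = 8, so x = 4.
Then 2E = 20 + 4·4 = 36, so E = 18, V = 2E/3 = 12, F = 4 + 4 = 8.

12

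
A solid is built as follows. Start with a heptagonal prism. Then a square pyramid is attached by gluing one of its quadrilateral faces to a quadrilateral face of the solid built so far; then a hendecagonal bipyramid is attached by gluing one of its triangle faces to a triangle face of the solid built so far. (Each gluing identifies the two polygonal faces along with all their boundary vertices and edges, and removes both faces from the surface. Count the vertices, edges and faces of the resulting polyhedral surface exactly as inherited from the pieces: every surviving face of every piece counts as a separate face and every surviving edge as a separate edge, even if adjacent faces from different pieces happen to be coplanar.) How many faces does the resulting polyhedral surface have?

32

A heptagonal prism: V=14, E=21, F=9.
Attach a square pyramid (V=5, E=8, F=5) along a 4-gon: merge 4 vertices and 4 edges, delete both glued faces → V=15, E=25, F=12.
Attach a hendecagonal bipyramid (V=13, E=33, F=22) along a 3-gon: merge 3 vertices and 3 edges, delete both glued faces → V=25, E=55, F=32.
Check: V − E + F = 25 − 55 + 32 = 2.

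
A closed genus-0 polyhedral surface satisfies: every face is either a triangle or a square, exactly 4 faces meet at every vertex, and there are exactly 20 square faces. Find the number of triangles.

8

Let x be the number of triangles; then F = 20 + x.
Edge–face incidences: 2E = 4·20 + 3·x = 80 + 3x.
Every vertex has degree 4, so 4V = 2E.
Euler: V − E + F = 2 ⇒ (2E)/4 − E + (20 + x) = 2.
Multiply by 8: 2·(2E) − 4·(2E) + 8·(20 + x) = 16, i.e. 160 + 8x − 2·(80 + 3x) = 16.
Collecting terms: 2x = 16, so x = 8.
Then 2E = 80 + 3·8 = 104, so E = 52, V = 2E/4 = 26, F = 20 + 8 = 28.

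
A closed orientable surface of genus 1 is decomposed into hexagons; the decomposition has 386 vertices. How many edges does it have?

χ = 2 − 2·1 = 0, and every face is a hexagon so 6F = 2E.
V − E + F = 0 with E = 6F/2 gives 386 − (6/2 − 1)·F = 0, so F = 193 and E = 579.

579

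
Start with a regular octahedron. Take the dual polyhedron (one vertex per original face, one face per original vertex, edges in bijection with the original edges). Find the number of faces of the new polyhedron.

6

The base solid has V = 6, E = 12, F = 8.
The dual swaps V and F and preserves E: V′ = F = 8, E′ = E = 12, F′ = V = 6.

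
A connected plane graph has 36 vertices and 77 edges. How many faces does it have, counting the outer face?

43

Euler's formula for a connected plane graph: V − E + F = 2, so F = 2 − 36 + 77 = 43.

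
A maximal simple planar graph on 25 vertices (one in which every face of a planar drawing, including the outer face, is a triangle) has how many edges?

69

In a plane triangulation 3F = 2E and V − E + F = 2, so E = 3V − 6 = 3·25 − 6 = 69.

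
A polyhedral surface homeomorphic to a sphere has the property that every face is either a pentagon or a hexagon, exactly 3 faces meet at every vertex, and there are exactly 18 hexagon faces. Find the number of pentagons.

Let x be the number of pentagons; then F = 18 + x.
Edge–face incidences: 2E = 6·18 + 5·x = 108 + 5x.
Every vertex has degree 3, so 3V = 2E.
Euler: V − E + F = 2 ⇒ (2E)/3 − E + (18 + x) = 2.
Multiply by 6: 2·(2E) − 3·(2E) + 6·(18 + x) = 12, i.e. 108 + 6x − (108 + 5x) = 12.
Collecting terms: x = 12.
Then 2E = 108 + 5·12 = 168, so E = 84, V = 2E/3 = 56, F = 18 + 12 = 30.

12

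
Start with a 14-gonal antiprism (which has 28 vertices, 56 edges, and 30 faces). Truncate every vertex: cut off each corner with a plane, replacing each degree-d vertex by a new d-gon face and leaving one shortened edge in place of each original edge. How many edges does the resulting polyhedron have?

168

Truncation replaces each original edge-end by a new vertex, so V′ = 2E = 112.
Each original edge survives, and each old vertex of degree d contributes d new edges; summing degrees gives Σd = 2E, so E′ = E + 2E = 3E = 168.
Each original face survives and each original vertex becomes one new face: F′ = F + V = 58.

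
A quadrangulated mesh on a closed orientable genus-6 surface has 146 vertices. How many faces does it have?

χ = 2 − 2·6 = -10, and every face is a square so 4F = 2E.
V − E + F = -10 with E = 4F/2 gives 146 − (4/2 − 1)·F = -10, so F = 156 and E = 312.

156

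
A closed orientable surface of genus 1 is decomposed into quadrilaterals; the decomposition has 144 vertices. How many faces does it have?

144

χ = 2 − 2·1 = 0, and every face is a square so 4F = 2E.
V − E + F = 0 with E = 4F/2 gives 144 − (4/2 − 1)·F = 0, so F = 144 and E = 288.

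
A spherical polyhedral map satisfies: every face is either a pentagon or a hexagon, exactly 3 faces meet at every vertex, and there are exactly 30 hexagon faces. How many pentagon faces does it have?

12

Let x be the number of pentagons; then F = 30 + x.
Edge–face incidences: 2E = 6·30 + 5·x = 180 + 5x.
Every vertex has degree 3, so 3V = 2E.
Euler: V − E + F = 2 ⇒ (2E)/3 − E + (30 + x) = 2.
Multiply by 6: 2·(2E) − 3·(2E) + 6·(30 + x) = 12, i.e. 180 + 6x − (180 + 5x) = 12.
Collecting terms: x = 12.
Then 2E = 180 + 5·12 = 240, so E = 120, V = 2E/3 = 80, F = 30 + 12 = 42.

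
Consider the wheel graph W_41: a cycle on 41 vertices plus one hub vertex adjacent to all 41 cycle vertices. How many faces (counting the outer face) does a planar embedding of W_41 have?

42

W_41 has V = 41 + 1 = 42 vertices and E = 2·41 = 82 edges.
By Euler's formula F = 2 − V + E = 2 − 42 + 82 = 42.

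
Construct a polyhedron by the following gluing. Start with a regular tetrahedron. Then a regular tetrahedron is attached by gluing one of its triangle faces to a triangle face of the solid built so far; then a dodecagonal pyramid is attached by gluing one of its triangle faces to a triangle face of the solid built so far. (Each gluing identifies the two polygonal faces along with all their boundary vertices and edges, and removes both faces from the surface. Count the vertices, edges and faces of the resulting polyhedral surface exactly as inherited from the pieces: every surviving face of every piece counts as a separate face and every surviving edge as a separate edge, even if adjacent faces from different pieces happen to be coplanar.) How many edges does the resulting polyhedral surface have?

30

A regular tetrahedron: V=4, E=6, F=4.
Attach a regular tetrahedron (V=4, E=6, F=4) along a 3-gon: merge 3 vertices and 3 edges, delete both glued faces → V=5, E=9, F=6.
Attach a dodecagonal pyramid (V=13, E=24, F=13) along a 3-gon: merge 3 vertices and 3 edges, delete both glued faces → V=15, E=30, F=17.
Check: V − E + F = 15 − 30 + 17 = 2.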